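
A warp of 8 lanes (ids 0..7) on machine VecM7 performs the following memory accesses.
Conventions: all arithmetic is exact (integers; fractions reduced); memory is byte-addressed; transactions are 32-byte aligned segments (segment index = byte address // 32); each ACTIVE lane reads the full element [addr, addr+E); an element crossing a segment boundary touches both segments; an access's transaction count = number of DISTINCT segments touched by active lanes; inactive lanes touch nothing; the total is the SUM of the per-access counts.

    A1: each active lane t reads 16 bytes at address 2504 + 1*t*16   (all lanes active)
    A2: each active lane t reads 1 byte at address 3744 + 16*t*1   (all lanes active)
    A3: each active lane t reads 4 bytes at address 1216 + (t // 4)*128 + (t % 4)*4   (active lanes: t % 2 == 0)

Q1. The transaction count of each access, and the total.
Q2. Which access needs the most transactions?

A1: 5 transactions
A2: 4 transactions
A3: 2 transactions

Answer: 5,4,2; total 11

Answer: A1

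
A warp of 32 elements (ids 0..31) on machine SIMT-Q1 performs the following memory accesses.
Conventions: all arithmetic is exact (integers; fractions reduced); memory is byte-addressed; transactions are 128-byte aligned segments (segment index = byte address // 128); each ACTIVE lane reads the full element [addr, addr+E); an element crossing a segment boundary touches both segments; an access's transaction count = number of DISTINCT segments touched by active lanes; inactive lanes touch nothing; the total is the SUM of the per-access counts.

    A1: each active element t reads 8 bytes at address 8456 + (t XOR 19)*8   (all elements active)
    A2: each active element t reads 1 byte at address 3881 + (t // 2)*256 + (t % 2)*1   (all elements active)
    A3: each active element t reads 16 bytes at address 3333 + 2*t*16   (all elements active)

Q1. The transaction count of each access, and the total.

A1: 3 transactions
A2: 16 transactions
A3: 8 transactions

Answer: 3,16,8; total 27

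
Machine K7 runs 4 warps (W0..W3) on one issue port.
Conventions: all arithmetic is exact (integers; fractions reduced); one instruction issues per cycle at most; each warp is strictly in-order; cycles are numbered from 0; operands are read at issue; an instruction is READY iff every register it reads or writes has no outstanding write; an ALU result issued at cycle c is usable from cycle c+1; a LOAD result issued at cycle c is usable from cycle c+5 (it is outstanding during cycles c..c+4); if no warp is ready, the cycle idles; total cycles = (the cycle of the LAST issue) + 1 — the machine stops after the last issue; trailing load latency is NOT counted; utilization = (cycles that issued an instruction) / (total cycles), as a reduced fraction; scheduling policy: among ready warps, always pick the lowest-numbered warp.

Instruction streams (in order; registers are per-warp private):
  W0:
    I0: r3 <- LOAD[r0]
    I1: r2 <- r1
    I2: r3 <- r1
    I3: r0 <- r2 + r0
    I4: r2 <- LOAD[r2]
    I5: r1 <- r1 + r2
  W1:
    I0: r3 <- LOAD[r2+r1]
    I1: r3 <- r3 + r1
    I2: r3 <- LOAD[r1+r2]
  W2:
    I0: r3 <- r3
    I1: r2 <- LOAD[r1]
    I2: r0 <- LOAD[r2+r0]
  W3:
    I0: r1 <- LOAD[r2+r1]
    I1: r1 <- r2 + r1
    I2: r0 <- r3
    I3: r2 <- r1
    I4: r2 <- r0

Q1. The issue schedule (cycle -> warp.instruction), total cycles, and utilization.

cycle 0: W0.I0
cycle 1: W0.I1
cycle 2: W1.I0
cycle 3: W2.I0
cycle 4: W2.I1
cycle 5: W0.I2
cycle 6: W0.I3
cycle 7: W0.I4
cycle 8: W1.I1
cycle 9: W1.I2
cycle 10: W2.I2
cycle 11: W3.I0
cycle 12: W0.I5
cycle 13: idle
cycle 14: idle
cycle 15: idle
cycle 16: W3.I1
cycle 17: W3.I2
cycle 18: W3.I3
cycle 19: W3.I4

Answer: 20 cycles, utilization 17/20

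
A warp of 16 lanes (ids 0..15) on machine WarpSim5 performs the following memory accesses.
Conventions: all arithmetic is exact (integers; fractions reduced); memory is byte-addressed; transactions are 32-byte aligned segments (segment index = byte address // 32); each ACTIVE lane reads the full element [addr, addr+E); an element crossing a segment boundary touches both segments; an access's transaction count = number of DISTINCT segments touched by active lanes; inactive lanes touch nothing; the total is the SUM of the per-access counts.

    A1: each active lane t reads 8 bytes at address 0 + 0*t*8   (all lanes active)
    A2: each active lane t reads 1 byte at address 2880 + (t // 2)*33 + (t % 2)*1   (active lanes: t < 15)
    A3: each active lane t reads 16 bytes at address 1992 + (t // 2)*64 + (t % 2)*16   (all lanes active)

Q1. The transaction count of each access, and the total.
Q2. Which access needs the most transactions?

A1: 1 transaction
A2: 8 transactions
A3: 16 transactions

Answer: 1,8,16; total 25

Answer: A3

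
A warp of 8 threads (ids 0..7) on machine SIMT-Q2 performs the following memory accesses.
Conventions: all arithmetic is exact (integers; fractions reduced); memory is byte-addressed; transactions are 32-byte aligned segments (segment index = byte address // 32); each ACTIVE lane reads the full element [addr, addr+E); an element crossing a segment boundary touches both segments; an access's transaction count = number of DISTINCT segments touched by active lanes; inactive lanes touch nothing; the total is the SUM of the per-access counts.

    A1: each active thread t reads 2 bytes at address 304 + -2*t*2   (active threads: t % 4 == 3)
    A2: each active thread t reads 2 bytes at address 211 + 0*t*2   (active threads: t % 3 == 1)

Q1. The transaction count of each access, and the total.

A1: 2 transactions
A2: 1 transaction

Answer: 2,1; total 3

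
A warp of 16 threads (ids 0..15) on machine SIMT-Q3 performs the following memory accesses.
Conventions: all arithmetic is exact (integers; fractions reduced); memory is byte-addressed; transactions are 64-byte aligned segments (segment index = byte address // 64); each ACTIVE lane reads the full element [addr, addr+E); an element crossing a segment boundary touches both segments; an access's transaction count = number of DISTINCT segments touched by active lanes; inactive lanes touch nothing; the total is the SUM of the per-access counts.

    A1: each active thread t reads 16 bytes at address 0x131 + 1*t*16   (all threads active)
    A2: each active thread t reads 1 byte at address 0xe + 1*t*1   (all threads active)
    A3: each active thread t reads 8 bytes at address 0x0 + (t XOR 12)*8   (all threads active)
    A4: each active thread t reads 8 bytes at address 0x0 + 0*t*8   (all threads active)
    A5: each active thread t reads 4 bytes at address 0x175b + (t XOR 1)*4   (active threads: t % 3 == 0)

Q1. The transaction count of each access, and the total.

A1: 5 transactions
A2: 1 transaction
A3: 2 transactions
A4: 1 transaction
A5: 2 transactions

Answer: 5,1,2,1,2; total 11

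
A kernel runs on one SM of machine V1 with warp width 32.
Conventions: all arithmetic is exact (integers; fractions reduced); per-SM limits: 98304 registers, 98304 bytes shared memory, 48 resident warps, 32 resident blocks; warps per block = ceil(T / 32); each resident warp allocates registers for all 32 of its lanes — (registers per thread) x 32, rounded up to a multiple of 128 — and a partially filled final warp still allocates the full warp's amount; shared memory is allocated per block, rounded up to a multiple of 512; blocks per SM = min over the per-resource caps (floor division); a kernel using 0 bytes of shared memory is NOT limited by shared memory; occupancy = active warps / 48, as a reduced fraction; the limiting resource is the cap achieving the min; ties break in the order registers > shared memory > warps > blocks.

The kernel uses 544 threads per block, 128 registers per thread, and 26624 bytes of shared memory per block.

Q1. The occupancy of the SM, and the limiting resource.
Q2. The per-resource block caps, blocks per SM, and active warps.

Answer: occupancy 17/48, limited by registers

registers: 1 block
shared memory: 3 blocks
warps: 2 blocks
blocks: 32 blocks

Answer: 1 block, 17 active warps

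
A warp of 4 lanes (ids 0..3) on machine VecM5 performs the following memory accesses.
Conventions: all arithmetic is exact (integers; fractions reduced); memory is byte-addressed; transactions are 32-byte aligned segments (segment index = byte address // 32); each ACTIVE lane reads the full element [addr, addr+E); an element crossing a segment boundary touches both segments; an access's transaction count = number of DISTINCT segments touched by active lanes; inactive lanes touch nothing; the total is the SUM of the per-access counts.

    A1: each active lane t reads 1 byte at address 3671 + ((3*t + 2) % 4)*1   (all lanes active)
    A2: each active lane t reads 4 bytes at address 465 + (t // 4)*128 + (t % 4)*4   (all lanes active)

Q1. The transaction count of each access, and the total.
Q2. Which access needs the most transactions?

A1: 1 transaction
A2: 2 transactions

Answer: 1,2; total 3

Answer: A2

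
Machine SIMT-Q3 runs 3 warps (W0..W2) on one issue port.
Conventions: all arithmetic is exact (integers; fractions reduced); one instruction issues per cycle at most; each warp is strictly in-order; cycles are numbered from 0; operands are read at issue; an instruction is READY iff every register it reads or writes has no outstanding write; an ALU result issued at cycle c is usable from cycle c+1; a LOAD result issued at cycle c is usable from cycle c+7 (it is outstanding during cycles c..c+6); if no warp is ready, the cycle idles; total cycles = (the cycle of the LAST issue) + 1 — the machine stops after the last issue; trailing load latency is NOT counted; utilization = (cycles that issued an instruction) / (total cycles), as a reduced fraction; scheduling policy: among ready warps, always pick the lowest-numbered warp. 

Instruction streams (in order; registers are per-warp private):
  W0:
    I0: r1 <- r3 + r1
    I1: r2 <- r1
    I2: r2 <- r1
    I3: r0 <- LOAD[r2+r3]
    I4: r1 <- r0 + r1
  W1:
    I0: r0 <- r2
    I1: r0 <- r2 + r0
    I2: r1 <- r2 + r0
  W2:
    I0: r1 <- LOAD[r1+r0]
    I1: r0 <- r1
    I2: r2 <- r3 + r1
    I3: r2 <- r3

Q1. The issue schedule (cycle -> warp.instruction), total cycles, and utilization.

cycle 0: W0.I0
cycle 1: W0.I1
cycle 2: W0.I2
cycle 3: W0.I3
cycle 4: W1.I0
cycle 5: W1.I1
cycle 6: W1.I2
cycle 7: W2.I0
cycle 8: idle
cycle 9: idle
cycle 10: W0.I4
cycle 11: idle
cycle 12: idle
cycle 13: idle
cycle 14: W2.I1
cycle 15: W2.I2
cycle 16: W2.I3

Answer: 17 cycles, utilization 12/17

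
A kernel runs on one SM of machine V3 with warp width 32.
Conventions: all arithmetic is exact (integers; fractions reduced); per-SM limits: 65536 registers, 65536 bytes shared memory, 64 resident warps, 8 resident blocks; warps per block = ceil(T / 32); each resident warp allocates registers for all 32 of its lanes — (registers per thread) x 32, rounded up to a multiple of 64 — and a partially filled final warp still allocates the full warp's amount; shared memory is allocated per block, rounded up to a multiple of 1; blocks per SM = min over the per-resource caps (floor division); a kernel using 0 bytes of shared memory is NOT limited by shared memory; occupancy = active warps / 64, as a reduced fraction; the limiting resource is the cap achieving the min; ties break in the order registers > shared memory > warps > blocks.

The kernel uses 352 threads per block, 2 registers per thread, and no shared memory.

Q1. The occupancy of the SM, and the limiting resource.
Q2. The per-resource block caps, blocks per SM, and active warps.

Answer: occupancy 55/64, limited by warps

registers: 93 blocks
shared memory: no limit (kernel uses none)
warps: 5 blocks
blocks: 8 blocks

Answer: 5 blocks, 55 active warps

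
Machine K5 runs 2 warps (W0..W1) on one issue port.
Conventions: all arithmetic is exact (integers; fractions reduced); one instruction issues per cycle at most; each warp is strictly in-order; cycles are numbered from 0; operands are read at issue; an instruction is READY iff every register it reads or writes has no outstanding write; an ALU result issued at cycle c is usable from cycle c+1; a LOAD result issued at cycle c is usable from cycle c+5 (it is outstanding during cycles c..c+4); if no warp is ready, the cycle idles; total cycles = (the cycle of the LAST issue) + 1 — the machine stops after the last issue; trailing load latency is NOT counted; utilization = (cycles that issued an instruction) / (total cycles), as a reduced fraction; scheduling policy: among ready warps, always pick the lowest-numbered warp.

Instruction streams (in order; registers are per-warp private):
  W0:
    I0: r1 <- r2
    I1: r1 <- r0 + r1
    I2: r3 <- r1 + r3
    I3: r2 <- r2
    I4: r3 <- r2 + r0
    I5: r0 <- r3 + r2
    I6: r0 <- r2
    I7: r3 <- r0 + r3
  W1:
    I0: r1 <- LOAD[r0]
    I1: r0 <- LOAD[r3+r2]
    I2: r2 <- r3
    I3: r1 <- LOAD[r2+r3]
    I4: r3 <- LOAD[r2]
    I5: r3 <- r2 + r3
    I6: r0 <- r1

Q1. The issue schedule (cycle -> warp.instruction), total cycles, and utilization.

cycle 0: W0.I0
cycle 1: W0.I1
cycle 2: W0.I2
cycle 3: W0.I3
cycle 4: W0.I4
cycle 5: W0.I5
cycle 6: W0.I6
cycle 7: W0.I7
cycle 8: W1.I0
cycle 9: W1.I1
cycle 10: W1.I2
cycle 11: idle
cycle 12: idle
cycle 13: W1.I3
cycle 14: W1.I4
cycle 15: idle
cycle 16: idle
cycle 17: idle
cycle 18: idle
cycle 19: W1.I5
cycle 20: W1.I6

Answer: 21 cycles, utilization 5/7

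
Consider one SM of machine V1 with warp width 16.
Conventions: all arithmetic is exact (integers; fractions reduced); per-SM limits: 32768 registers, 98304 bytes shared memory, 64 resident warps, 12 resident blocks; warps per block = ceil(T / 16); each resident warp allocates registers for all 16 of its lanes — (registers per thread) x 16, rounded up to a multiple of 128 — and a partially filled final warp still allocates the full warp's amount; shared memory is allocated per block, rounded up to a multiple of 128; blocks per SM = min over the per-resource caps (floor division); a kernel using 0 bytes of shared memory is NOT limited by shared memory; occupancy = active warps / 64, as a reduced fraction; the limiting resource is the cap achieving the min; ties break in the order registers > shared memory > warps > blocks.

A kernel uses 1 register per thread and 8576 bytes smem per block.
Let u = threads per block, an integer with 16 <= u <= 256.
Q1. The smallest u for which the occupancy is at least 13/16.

Answer: u = 65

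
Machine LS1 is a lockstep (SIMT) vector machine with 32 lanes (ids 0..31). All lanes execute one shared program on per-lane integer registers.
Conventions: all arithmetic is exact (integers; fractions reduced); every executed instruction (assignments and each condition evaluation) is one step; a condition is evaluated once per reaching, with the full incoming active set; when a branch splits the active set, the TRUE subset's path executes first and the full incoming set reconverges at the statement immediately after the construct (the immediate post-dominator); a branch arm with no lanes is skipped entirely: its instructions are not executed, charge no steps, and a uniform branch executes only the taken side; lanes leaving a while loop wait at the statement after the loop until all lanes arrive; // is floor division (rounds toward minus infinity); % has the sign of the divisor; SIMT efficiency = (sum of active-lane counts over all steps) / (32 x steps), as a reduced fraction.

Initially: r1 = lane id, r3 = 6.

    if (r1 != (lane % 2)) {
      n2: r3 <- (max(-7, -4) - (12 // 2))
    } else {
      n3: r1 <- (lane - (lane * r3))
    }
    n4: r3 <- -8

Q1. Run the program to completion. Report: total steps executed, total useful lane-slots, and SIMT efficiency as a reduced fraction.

Answer: 4 steps, 96 useful, 3/4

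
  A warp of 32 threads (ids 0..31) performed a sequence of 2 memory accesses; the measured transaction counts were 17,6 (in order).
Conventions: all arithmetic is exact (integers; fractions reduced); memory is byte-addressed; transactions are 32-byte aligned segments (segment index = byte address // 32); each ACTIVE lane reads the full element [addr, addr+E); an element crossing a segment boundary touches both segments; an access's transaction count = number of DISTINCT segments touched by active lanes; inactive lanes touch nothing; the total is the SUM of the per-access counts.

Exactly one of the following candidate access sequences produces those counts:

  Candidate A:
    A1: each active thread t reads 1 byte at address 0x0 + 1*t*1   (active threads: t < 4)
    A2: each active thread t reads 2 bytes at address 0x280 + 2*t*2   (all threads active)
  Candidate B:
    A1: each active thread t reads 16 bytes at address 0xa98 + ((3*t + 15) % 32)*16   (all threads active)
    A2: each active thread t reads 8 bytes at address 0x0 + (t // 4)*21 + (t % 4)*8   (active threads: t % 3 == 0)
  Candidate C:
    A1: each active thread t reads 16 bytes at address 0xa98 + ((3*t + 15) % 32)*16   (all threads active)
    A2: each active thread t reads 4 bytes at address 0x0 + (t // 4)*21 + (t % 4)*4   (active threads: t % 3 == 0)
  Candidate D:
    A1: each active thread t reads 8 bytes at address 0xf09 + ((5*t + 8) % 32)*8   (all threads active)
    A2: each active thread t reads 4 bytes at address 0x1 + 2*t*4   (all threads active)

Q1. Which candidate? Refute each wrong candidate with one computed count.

A: A1 gives 1 transaction, not 17
C: A2 gives 5 transactions, not 6
D: A1 gives 9 transactions, not 17
B: all counts match (17,6)

Answer: B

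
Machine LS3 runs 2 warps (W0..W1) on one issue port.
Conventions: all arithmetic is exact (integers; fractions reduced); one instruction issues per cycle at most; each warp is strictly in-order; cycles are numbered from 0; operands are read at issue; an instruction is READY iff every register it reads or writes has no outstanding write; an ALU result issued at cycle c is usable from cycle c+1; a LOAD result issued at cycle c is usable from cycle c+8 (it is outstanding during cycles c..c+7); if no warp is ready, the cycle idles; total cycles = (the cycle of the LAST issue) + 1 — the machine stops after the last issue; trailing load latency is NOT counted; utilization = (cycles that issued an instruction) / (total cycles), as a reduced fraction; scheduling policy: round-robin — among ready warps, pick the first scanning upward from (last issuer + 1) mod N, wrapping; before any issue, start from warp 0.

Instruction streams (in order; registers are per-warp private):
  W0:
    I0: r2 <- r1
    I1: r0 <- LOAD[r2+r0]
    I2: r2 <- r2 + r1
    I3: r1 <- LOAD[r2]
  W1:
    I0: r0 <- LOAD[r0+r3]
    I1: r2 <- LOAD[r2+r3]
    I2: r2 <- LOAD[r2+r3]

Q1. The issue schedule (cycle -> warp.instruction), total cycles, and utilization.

cycle 0: W0.I0
cycle 1: W1.I0
cycle 2: W0.I1
cycle 3: W1.I1
cycle 4: W0.I2
cycle 5: W0.I3
cycle 6: idle
cycle 7: idle
cycle 8: idle
cycle 9: idle
cycle 10: idle
cycle 11: W1.I2

Answer: 12 cycles, utilization 7/12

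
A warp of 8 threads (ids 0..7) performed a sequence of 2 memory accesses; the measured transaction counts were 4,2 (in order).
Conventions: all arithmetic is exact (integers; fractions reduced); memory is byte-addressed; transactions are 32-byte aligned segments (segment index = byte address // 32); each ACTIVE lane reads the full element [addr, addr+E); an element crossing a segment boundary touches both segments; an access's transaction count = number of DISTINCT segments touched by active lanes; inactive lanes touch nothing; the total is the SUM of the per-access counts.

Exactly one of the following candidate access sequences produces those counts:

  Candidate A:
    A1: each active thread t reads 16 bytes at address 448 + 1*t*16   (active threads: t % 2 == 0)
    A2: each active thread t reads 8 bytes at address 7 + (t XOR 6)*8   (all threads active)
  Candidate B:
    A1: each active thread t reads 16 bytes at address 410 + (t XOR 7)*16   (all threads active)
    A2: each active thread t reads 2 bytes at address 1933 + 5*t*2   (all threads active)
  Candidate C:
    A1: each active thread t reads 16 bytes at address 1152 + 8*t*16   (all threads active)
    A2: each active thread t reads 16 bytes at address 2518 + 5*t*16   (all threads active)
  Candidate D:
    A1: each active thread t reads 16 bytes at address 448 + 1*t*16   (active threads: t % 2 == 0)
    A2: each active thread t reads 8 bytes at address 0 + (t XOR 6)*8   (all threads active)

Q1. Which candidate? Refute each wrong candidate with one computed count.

A: A2 gives 3 transactions, not 2
B: A1 gives 5 transactions, not 4
C: A1 gives 8 transactions, not 4
D: all counts match (4,2)

Answer: D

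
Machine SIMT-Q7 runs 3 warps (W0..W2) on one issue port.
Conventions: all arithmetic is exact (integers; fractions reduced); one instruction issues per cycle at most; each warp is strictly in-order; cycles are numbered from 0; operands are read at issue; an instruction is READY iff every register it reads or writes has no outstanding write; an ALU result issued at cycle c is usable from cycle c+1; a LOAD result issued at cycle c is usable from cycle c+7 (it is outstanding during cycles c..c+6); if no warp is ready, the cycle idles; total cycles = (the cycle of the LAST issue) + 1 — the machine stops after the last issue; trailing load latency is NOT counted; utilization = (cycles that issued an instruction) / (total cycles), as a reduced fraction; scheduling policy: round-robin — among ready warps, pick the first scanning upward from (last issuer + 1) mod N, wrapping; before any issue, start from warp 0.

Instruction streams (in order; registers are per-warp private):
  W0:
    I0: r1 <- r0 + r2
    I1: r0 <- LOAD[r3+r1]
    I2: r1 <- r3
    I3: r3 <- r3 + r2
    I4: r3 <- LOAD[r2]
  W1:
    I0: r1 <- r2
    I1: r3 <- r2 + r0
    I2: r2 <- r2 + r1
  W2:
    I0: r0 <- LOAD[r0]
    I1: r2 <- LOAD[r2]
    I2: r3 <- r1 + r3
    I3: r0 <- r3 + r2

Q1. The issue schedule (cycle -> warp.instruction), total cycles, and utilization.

cycle 0: W0.I0
cycle 1: W1.I0
cycle 2: W2.I0
cycle 3: W0.I1
cycle 4: W1.I1
cycle 5: W2.I1
cycle 6: W0.I2
cycle 7: W1.I2
cycle 8: W2.I2
cycle 9: W0.I3
cycle 10: W0.I4
cycle 11: idle
cycle 12: W2.I3

Answer: 13 cycles, utilization 12/13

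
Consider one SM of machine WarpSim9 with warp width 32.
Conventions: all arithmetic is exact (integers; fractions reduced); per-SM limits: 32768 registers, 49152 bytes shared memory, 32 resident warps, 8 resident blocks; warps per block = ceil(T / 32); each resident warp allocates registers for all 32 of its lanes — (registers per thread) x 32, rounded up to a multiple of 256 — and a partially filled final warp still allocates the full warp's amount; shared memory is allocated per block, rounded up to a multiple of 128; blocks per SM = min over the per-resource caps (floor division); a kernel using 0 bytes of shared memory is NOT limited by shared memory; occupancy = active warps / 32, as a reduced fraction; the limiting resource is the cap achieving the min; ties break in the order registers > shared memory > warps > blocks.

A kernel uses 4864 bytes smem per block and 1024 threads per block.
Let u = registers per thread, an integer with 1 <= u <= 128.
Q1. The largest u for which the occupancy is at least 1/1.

Answer: u = 32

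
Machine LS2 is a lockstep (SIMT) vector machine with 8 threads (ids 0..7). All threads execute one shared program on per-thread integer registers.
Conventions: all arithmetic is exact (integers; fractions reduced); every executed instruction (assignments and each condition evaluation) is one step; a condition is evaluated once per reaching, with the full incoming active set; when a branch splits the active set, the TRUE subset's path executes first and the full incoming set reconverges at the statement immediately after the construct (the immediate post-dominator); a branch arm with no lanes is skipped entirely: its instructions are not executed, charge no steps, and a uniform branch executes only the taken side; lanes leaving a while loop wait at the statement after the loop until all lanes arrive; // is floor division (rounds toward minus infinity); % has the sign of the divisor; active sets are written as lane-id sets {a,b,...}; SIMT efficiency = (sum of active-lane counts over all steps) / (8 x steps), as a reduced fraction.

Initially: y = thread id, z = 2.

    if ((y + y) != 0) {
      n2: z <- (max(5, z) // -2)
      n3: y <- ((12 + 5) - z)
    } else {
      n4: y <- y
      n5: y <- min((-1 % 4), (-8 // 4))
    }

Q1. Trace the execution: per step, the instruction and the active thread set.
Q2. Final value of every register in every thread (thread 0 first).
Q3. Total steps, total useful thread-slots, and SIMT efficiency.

step 0: eval ((y + y) != 0)          {0,1,2,3,4,5,6,7}
step 1: z <- (max(5, z) // -2)       {1,2,3,4,5,6,7}
step 2: y <- ((12 + 5) - z)          {1,2,3,4,5,6,7}
step 3: y <- y                       {0}
step 4: y <- min((-1 % 4), (-8 // 4)) {0}

Answer: 5 steps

y: -2,20,20,20,20,20,20,20
z: 2,-3,-3,-3,-3,-3,-3,-3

steps = 5; useful = 24; efficiency = 24/40 = 3/5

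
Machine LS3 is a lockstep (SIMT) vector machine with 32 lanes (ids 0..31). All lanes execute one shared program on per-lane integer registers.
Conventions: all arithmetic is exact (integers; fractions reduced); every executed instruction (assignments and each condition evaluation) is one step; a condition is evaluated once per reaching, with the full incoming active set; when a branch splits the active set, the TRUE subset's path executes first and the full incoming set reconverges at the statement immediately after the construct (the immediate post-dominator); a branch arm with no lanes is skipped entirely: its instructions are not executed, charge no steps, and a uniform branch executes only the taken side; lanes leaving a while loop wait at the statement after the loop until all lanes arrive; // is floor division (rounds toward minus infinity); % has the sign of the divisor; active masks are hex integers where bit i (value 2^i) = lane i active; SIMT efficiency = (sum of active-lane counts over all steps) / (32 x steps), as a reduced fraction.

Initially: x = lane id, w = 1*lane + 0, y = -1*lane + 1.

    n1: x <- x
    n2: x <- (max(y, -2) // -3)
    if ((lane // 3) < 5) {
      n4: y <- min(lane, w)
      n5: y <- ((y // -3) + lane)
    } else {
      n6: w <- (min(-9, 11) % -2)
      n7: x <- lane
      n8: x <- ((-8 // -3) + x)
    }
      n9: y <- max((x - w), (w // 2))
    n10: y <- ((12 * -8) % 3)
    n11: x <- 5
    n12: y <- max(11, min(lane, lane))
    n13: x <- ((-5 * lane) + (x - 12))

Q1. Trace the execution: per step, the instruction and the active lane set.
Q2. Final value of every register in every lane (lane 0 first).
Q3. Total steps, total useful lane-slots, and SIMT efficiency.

step 0: x <- x                       0xffffffff
step 1: x <- (max(y, -2) // -3)      0xffffffff
step 2: eval ((lane // 3) < 5)       0xffffffff
step 3: y <- min(lane, w)            0x00007fff
step 4: y <- ((y // -3) + lane)      0x00007fff
step 5: w <- (min(-9, 11) % -2)      0xffff8000
step 6: x <- lane                    0xffff8000
step 7: x <- ((-8 // -3) + x)        0xffff8000
step 8: y <- max((x - w), (w // 2))  0xffffffff
step 9: y <- ((12 * -8) % 3)         0xffffffff
step 10: x <- 5                       0xffffffff
step 11: y <- max(11, min(lane, lane)) 0xffffffff
step 12: x <- ((-5 * lane) + (x - 12)) 0xffffffff

Answer: 13 steps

x: -7,-12,-17,-22,-27,-32,-37,-42,-47,-52,-57,-62,-67,-72,-77,-82,-87,-92,-97,-102,-107,-112,-117,-122,-127,-132,-137,-142,-147,-152,-157,-162
w: 0,1,2,3,4,5,6,7,8,9,10,11,12,13,14,-1,-1,-1,-1,-1,-1,-1,-1,-1,-1,-1,-1,-1,-1,-1,-1,-1
y: 11,11,11,11,11,11,11,11,11,11,11,11,12,13,14,15,16,17,18,19,20,21,22,23,24,25,26,27,28,29,30,31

steps = 13; useful = 337; efficiency = 337/416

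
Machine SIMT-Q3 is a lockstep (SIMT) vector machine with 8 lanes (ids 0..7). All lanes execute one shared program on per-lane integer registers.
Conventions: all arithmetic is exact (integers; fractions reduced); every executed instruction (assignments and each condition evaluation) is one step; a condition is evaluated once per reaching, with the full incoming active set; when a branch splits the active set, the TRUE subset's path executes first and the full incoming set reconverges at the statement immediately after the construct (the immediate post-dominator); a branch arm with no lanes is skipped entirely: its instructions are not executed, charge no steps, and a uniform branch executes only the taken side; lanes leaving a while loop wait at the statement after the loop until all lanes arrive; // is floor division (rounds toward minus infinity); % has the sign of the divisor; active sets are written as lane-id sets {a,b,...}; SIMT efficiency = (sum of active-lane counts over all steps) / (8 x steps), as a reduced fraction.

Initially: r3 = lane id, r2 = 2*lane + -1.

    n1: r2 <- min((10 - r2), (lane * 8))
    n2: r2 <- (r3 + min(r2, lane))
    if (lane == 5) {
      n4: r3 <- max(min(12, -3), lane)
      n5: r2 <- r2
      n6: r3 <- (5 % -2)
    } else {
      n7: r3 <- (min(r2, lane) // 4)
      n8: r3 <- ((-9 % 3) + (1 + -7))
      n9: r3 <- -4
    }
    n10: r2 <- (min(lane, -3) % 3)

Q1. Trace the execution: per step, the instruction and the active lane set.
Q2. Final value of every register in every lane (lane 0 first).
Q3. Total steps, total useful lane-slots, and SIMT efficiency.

step 0: r2 <- min((10 - r2), (lane * 8)) {0,1,2,3,4,5,6,7}
step 1: r2 <- (r3 + min(r2, lane))   {0,1,2,3,4,5,6,7}
step 2: eval (lane == 5)             {0,1,2,3,4,5,6,7}
step 3: r3 <- max(min(12, -3), lane) {5}
step 4: r2 <- r2                     {5}
step 5: r3 <- (5 % -2)               {5}
step 6: r3 <- (min(r2, lane) // 4)   {0,1,2,3,4,6,7}
step 7: r3 <- ((-9 % 3) + (1 + -7))  {0,1,2,3,4,6,7}
step 8: r3 <- -4                     {0,1,2,3,4,6,7}
step 9: r2 <- (min(lane, -3) % 3)    {0,1,2,3,4,5,6,7}

Answer: 10 steps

r3: -4,-4,-4,-4,-4,-1,-4,-4
r2: 0,0,0,0,0,0,0,0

steps = 10; useful = 56; efficiency = 56/80 = 7/10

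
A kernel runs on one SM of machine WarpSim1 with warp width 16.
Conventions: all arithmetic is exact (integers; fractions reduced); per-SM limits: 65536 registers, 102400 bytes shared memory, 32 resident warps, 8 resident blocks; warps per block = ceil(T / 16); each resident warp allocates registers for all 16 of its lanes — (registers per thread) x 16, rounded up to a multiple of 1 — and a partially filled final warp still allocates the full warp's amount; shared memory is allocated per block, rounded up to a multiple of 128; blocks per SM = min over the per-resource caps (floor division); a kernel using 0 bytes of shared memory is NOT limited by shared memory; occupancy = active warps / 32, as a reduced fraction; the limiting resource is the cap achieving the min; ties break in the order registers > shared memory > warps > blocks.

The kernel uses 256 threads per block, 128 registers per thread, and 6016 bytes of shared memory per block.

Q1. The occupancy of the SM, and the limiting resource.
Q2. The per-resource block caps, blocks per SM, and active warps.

Answer: occupancy 1, limited by registers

registers: 2 blocks
shared memory: 17 blocks
warps: 2 blocks
blocks: 8 blocks

Answer: 2 blocks, 32 active warps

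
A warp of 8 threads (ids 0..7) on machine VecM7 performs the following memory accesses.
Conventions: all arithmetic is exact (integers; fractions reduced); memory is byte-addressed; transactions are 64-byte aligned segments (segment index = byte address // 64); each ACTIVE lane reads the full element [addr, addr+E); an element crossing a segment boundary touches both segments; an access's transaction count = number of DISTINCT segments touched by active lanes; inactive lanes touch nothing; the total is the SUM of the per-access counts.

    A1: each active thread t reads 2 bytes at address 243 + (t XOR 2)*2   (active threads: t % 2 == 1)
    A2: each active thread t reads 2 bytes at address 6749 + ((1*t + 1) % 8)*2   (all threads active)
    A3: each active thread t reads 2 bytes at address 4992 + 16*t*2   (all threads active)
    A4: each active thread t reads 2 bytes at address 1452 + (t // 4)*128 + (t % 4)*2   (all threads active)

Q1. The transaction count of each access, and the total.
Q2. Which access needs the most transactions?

A1: 2 transactions
A2: 1 transaction
A3: 4 transactions
A4: 2 transactions

Answer: 2,1,4,2; total 9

Answer: A3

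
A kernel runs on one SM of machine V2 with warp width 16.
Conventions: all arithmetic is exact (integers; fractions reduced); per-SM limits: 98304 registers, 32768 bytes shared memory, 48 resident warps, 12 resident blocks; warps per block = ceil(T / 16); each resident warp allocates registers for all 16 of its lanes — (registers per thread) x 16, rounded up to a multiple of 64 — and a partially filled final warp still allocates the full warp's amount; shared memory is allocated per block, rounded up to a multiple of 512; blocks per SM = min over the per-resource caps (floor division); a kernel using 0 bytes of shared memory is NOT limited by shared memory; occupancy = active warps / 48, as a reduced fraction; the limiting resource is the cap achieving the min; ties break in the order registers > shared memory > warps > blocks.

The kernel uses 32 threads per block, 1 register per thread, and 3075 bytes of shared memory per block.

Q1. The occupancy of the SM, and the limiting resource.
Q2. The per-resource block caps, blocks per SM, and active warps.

Answer: occupancy 3/8, limited by shared memory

registers: 768 blocks
shared memory: 9 blocks
warps: 24 blocks
blocks: 12 blocks

Answer: 9 blocks, 18 active warps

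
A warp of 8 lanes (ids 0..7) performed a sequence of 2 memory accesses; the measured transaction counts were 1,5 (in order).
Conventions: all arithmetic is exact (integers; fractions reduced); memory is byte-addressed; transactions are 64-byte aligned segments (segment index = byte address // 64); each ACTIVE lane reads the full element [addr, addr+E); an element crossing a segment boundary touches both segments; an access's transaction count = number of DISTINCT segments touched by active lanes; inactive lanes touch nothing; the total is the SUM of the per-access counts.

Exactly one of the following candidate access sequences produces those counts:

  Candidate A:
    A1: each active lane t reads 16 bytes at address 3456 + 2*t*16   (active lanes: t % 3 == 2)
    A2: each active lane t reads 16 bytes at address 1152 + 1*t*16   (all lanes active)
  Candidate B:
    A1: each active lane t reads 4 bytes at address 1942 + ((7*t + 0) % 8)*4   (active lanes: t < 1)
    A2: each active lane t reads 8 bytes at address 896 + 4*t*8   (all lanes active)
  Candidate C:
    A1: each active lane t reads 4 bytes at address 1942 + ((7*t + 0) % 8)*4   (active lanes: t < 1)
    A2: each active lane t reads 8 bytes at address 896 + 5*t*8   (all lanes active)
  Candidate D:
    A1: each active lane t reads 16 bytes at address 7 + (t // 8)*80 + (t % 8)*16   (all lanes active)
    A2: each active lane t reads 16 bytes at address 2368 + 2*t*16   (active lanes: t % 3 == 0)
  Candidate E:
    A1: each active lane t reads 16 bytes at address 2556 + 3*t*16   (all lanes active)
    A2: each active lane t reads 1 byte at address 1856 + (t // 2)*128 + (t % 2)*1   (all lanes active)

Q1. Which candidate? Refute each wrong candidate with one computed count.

A: A1 gives 2 transactions, not 1
B: A2 gives 4 transactions, not 5
D: A1 gives 3 transactions, not 1
E: A1 gives 7 transactions, not 1
C: all counts match (1,5)

Answer: C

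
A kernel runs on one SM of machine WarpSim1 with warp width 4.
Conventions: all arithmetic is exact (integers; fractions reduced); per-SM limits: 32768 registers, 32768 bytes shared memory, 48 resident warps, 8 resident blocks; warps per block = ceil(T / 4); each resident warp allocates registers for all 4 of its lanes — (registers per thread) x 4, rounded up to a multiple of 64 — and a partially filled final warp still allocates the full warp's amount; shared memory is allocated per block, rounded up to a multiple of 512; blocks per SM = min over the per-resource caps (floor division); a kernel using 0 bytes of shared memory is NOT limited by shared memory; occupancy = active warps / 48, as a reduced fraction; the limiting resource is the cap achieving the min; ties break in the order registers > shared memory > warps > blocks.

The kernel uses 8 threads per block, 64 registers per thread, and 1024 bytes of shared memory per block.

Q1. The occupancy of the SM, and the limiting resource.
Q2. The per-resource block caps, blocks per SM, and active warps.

Answer: occupancy 1/3, limited by blocks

registers: 64 blocks
shared memory: 32 blocks
warps: 24 blocks
blocks: 8 blocks

Answer: 8 blocks, 16 active warps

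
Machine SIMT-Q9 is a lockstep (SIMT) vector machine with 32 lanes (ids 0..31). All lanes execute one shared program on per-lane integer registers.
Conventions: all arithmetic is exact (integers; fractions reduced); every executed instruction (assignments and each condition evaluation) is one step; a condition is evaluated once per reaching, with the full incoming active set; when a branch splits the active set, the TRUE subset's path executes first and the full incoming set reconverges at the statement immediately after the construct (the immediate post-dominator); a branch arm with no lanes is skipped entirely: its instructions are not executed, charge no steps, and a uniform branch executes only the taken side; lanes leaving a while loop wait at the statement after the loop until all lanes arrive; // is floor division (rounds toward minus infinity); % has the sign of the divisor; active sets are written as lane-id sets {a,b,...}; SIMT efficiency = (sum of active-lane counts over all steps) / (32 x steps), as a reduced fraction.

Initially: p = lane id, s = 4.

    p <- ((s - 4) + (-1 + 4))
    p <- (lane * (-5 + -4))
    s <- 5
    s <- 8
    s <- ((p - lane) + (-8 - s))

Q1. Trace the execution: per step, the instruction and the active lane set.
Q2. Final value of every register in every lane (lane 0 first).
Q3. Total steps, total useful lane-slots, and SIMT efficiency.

step 0: p <- ((s - 4) + (-1 + 4))    {0,1,2,3,4,5,6,7,8,9,10,11,12,13,14,15,16,17,18,19,20,21,22,23,24,25,26,27,28,29,30,31}
step 1: p <- (lane * (-5 + -4))      {0,1,2,3,4,5,6,7,8,9,10,11,12,13,14,15,16,17,18,19,20,21,22,23,24,25,26,27,28,29,30,31}
step 2: s <- 5                       {0,1,2,3,4,5,6,7,8,9,10,11,12,13,14,15,16,17,18,19,20,21,22,23,24,25,26,27,28,29,30,31}
step 3: s <- 8                       {0,1,2,3,4,5,6,7,8,9,10,11,12,13,14,15,16,17,18,19,20,21,22,23,24,25,26,27,28,29,30,31}
step 4: s <- ((p - lane) + (-8 - s)) {0,1,2,3,4,5,6,7,8,9,10,11,12,13,14,15,16,17,18,19,20,21,22,23,24,25,26,27,28,29,30,31}

Answer: 5 steps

p: 0,-9,-18,-27,-36,-45,-54,-63,-72,-81,-90,-99,-108,-117,-126,-135,-144,-153,-162,-171,-180,-189,-198,-207,-216,-225,-234,-243,-252,-261,-270,-279
s: -16,-26,-36,-46,-56,-66,-76,-86,-96,-106,-116,-126,-136,-146,-156,-166,-176,-186,-196,-206,-216,-226,-236,-246,-256,-266,-276,-286,-296,-306,-316,-326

steps = 5; useful = 160; efficiency = 160/160 = 1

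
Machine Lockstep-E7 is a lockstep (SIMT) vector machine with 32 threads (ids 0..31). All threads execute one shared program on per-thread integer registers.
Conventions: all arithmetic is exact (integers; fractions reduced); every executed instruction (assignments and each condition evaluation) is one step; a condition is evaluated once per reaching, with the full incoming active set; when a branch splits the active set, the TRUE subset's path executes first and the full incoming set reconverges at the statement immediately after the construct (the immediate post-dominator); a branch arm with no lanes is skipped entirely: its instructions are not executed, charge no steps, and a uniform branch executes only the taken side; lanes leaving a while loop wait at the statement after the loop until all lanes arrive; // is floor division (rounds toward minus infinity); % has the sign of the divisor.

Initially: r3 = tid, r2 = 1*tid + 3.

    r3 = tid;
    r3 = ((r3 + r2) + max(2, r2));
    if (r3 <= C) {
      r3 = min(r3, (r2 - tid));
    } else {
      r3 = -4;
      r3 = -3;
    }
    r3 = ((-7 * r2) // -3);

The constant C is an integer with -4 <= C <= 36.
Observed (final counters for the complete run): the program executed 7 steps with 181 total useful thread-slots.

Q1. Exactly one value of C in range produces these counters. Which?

Answer: C = 36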